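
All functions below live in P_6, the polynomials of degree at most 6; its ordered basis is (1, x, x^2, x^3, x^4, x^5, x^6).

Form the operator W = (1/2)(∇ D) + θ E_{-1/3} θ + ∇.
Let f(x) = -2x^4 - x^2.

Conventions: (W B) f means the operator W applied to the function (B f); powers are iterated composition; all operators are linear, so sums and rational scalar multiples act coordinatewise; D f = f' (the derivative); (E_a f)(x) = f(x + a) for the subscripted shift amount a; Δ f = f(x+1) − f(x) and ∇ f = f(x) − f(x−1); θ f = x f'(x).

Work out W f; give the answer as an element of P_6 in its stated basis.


D f = -8x^3 - 2x
∇ D f = -24x^2 + 24x - 10
((1/2)(∇ D)) f = -12x^2 + 12x - 5
θ f = -8x^4 - 2x^2
E_{-1/3} θ f = -8x^4 + (32/3)x^3 - (22/3)x^2 + (68/27)x - 26/81
θ (E_{-1/3} θ) f = -32x^4 + 32x^3 - (44/3)x^2 + (68/27)x
∇ f = -8x^3 + 12x^2 - 10x + 3
((1/2)(∇ D) + θ E_{-1/3} θ + ∇) f = -32x^4 + 24x^3 - (44/3)x^2 + (122/27)x - 2

the image equals g(x) = -32x^4 + 24x^3 - (44/3)x^2 + (122/27)x - 2


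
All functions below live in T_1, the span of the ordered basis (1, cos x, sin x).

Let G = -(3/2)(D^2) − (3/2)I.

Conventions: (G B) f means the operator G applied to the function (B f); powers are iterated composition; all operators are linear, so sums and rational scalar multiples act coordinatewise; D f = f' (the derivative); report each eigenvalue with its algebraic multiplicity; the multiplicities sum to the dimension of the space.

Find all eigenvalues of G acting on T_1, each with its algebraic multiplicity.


image of 1: -3/2
image of cos x: 0
image of sin x: 0
the matrix is diagonal; its diagonal is (-3/2, 0, 0)
for a triangular matrix the eigenvalues are the diagonal entries, with algebraic multiplicity their repetition count

λ = -3/2 (multiplicity 1), λ = 0 (multiplicity 2)


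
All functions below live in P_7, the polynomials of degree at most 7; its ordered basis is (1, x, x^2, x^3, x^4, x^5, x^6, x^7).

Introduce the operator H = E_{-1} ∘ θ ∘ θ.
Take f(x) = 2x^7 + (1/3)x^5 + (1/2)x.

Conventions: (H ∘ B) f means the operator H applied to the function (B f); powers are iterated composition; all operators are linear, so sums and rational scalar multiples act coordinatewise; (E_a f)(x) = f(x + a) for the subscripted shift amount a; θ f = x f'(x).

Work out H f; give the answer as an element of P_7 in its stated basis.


θ f = 14x^7 + (5/3)x^5 + (1/2)x
θ θ f = 98x^7 + (25/3)x^5 + (1/2)x
E_{-1} θ θ f = 98x^7 - 686x^6 + (6199/3)x^5 - (10415/3)x^4 + (10540/3)x^3 - (6424/3)x^2 + (4369/6)x - 641/6

the result is g(x) = 98x^7 - 686x^6 + (6199/3)x^5 - (10415/3)x^4 + (10540/3)x^3 - (6424/3)x^2 + (4369/6)x - 641/6


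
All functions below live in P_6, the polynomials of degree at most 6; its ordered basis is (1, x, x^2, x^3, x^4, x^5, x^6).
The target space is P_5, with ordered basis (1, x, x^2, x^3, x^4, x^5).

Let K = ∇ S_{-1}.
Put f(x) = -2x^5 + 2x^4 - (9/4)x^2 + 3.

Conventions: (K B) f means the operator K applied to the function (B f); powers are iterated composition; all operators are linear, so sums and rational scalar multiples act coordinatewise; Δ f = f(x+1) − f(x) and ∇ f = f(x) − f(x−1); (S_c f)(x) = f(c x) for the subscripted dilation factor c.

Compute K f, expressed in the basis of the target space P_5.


S_{-1} f = 2x^5 + 2x^4 - (9/4)x^2 + 3
∇ S_{-1} f = 10x^4 - 12x^3 + 8x^2 - (13/2)x + 9/4

the image equals g(x) = 10x^4 - 12x^3 + 8x^2 - (13/2)x + 9/4


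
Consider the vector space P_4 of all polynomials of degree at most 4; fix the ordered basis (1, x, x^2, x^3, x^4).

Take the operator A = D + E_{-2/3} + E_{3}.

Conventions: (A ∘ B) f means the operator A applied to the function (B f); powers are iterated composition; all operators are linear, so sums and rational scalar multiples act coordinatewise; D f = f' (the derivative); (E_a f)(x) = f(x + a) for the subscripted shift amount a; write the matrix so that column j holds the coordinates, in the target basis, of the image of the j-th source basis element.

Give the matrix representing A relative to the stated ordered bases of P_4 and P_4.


the matrix is [[2, 10/3, 85/9, 721/27, 6577/81]; [0, 2, 20/3, 85/3, 2884/27]; [0, 0, 2, 10, 170/3]; [0, 0, 0, 2, 40/3]; [0, 0, 0, 0, 2]] (rows listed top to bottom)

image of 1: 2
image of x: 2x + 10/3
image of x^2: 2x^2 + (20/3)x + 85/9
image of x^3: 2x^3 + 10x^2 + (85/3)x + 721/27
image of x^4: 2x^4 + (40/3)x^3 + (170/3)x^2 + (2884/27)x + 6577/81
each image's coordinates form column j of the matrix


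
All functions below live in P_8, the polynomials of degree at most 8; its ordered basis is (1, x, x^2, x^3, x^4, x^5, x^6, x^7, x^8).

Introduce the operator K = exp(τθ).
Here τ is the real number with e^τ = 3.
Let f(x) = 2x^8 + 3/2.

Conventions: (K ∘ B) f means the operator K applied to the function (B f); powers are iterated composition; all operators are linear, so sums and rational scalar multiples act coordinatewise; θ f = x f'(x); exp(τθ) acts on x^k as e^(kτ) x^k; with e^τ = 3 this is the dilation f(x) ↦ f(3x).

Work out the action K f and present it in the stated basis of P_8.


g(x) = 13122x^8 + 3/2

exp(τθ) x^k = e^(kτ) x^k; with e^τ = 3 this sends x^k to 3^k x^k
x^8 ↦ 6561 x^8
applying this coordinatewise to f: exp(τθ) f = 13122x^8 + 3/2


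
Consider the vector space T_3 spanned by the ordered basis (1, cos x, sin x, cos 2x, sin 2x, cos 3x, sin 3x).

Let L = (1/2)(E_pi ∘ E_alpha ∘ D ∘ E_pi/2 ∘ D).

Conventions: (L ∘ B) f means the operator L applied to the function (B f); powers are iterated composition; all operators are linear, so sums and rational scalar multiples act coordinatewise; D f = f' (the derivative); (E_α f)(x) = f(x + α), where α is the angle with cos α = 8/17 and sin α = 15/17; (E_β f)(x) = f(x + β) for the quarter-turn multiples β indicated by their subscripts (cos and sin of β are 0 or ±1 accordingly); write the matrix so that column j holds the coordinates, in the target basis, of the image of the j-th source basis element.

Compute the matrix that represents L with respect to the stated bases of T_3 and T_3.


the matrix is [[0, 0, 0, 0, 0, 0, 0]; [0, -15/34, 4/17, 0, 0, 0, 0]; [0, -4/17, -15/34, 0, 0, 0, 0]; [0, 0, 0, -322/289, 480/289, 0, 0]; [0, 0, 0, -480/289, -322/289, 0, 0]; [0, 0, 0, 0, 0, -4455/9826, 21996/4913]; [0, 0, 0, 0, 0, -21996/4913, -4455/9826]] (rows listed top to bottom)

image of 1: 0
image of cos x: -(15/34)cos x - (4/17)sin x
image of sin x: (4/17)cos x - (15/34)sin x
image of cos 2x: -(322/289)cos 2x - (480/289)sin 2x
image of sin 2x: (480/289)cos 2x - (322/289)sin 2x
image of cos 3x: -(4455/9826)cos 3x - (21996/4913)sin 3x
image of sin 3x: (21996/4913)cos 3x - (4455/9826)sin 3x
each image's coordinates form column j of the matrix


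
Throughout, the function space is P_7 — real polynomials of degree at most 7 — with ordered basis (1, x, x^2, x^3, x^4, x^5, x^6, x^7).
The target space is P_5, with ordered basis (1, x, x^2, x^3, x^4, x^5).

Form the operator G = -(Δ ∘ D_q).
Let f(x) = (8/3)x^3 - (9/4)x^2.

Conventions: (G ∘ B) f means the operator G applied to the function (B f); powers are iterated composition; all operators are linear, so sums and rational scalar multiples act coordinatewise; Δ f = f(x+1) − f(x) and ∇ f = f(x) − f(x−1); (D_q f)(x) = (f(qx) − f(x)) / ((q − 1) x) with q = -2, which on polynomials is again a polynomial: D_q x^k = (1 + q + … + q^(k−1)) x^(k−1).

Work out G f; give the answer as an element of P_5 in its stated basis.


D_q f = 8x^2 + (9/4)x
Δ D_q f = 16x + 41/4
(-(Δ ∘ D_q)) f = -16x - 41/4

g(x) = -16x - 41/4


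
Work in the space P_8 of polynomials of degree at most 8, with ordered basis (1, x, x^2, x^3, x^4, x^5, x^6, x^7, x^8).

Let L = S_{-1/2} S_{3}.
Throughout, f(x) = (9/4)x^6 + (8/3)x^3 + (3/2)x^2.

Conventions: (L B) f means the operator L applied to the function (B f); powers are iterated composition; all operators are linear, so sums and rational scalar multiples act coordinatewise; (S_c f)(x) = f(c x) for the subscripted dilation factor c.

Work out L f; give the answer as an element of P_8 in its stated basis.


the image equals g(x) = (6561/256)x^6 - 9x^3 + (27/8)x^2

S_{3} f = (6561/4)x^6 + 72x^3 + (27/2)x^2
S_{-1/2} S_{3} f = (6561/256)x^6 - 9x^3 + (27/8)x^2


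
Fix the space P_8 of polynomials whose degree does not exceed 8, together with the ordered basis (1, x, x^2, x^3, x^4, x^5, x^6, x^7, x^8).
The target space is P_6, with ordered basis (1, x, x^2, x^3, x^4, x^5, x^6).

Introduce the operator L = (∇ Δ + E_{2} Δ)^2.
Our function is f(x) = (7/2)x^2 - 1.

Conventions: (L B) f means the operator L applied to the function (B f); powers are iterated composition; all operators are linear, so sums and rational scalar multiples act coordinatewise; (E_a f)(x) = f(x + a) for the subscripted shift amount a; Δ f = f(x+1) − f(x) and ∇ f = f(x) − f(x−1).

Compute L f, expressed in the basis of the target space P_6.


the result is g(x) = 7

Δ f = 7x + 7/2
∇ Δ f = 7
Δ f = 7x + 7/2
E_{2} Δ f = 7x + 35/2
(∇ Δ + E_{2} Δ) f = 7x + 49/2
Δ (∇ Δ + E_{2} Δ) f = 7
∇ Δ (∇ Δ + E_{2} Δ) f = 0
Δ (∇ Δ + E_{2} Δ) f = 7
E_{2} Δ (∇ Δ + E_{2} Δ) f = 7
(∇ Δ + E_{2} Δ) (∇ Δ + E_{2} Δ) f = 7


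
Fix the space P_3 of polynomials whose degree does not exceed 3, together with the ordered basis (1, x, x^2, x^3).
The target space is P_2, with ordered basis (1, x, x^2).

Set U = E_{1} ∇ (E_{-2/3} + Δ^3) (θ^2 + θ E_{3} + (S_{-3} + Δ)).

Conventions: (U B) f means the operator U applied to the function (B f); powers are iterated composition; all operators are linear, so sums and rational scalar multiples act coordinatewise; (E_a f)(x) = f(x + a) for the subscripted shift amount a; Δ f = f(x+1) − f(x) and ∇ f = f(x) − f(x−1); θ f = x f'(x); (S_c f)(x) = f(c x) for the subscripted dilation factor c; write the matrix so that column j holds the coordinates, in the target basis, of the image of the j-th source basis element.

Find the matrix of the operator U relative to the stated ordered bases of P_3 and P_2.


the matrix is [[0, -1, 3, 18]; [0, 0, 30, 57]; [0, 0, 0, -45]] (rows listed top to bottom)

image of 1: 0
image of x: -1
image of x^2: 30x + 3
image of x^3: -45x^2 + 57x + 18
each image's coordinates form column j of the matrix


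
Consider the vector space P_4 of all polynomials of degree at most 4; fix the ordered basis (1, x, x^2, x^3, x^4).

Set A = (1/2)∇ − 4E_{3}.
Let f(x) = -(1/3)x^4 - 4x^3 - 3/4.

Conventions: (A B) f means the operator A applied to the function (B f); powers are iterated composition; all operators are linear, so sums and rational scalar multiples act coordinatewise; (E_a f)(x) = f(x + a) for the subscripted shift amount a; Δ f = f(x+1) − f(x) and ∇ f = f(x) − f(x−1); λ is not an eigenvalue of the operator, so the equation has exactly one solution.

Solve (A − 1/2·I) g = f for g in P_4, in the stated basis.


write g with unknown coordinates in the stated basis and equate coefficients in (A − 1/2·I) g = f
solving from the highest basis element down gives g = (2/27)x^4 + (32/243)x^3 - (3364/729)x^2 + (87280/6561)x - 577249/118098
check: A g = -(8/27)x^4 - (956/243)x^3 - (1682/729)x^2 + (43640/6561)x - 188599/59049
so A g − 1/2·g = -(1/3)x^4 - 4x^3 - 3/4 = f ✓

the result is g(x) = (2/27)x^4 + (32/243)x^3 - (3364/729)x^2 + (87280/6561)x - 577249/118098


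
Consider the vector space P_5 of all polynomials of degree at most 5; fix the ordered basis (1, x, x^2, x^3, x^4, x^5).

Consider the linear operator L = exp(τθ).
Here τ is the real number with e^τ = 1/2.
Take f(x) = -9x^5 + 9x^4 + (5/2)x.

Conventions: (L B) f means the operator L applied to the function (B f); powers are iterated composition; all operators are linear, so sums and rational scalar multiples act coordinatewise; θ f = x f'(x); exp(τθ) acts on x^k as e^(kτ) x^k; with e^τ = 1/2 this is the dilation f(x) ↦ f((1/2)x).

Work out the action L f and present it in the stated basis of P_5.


g(x) = -(9/32)x^5 + (9/16)x^4 + (5/4)x

exp(τθ) x^k = e^(kτ) x^k; with e^τ = 1/2 this sends x^k to (1/2)^k x^k
x ↦ 1/2 x
x^4 ↦ 1/16 x^4
x^5 ↦ 1/32 x^5
applying this coordinatewise to f: exp(τθ) f = -(9/32)x^5 + (9/16)x^4 + (5/4)x


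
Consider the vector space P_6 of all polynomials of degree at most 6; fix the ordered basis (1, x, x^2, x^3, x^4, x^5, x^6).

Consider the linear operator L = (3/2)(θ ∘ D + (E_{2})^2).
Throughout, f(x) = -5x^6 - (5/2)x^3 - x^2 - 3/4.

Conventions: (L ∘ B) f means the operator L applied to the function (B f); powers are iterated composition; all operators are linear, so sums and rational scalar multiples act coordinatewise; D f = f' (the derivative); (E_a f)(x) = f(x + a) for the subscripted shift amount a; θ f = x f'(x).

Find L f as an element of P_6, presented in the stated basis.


the image equals g(x) = -(15/2)x^6 - 405x^5 - 1800x^4 - (38415/4)x^3 - 28869x^2 - 46275x - 247881/8

D f = -30x^5 - (15/2)x^2 - 2x
θ D f = -150x^5 - 15x^2 - 2x
E_{2} f = -5x^6 - 60x^5 - 300x^4 - (1605/2)x^3 - 1216x^2 - 994x - 1379/4
E_{2} E_{2} f = -5x^6 - 120x^5 - 1200x^4 - (12805/2)x^3 - 19231x^2 - 30848x - 82627/4
(θ ∘ D + (E_{2})^2) f = -5x^6 - 270x^5 - 1200x^4 - (12805/2)x^3 - 19246x^2 - 30850x - 82627/4
((3/2)(θ ∘ D + (E_{2})^2)) f = -(15/2)x^6 - 405x^5 - 1800x^4 - (38415/4)x^3 - 28869x^2 - 46275x - 247881/8


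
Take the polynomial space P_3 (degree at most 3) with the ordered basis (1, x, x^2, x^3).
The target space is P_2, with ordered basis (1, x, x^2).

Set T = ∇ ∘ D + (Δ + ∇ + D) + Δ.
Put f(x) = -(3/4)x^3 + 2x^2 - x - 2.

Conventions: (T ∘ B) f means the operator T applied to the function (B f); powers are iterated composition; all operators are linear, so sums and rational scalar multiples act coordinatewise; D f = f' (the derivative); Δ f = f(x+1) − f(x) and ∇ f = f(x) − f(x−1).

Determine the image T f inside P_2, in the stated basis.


the result is g(x) = -9x^2 + (37/4)x + 2

D f = -(9/4)x^2 + 4x - 1
∇ D f = -(9/2)x + 25/4
Δ f = -(9/4)x^2 + (7/4)x + 1/4
∇ f = -(9/4)x^2 + (25/4)x - 15/4
D f = -(9/4)x^2 + 4x - 1
(Δ + ∇ + D) f = -(27/4)x^2 + 12x - 9/2
Δ f = -(9/4)x^2 + (7/4)x + 1/4
(∇ ∘ D + (Δ + ∇ + D) + Δ) f = -9x^2 + (37/4)x + 2


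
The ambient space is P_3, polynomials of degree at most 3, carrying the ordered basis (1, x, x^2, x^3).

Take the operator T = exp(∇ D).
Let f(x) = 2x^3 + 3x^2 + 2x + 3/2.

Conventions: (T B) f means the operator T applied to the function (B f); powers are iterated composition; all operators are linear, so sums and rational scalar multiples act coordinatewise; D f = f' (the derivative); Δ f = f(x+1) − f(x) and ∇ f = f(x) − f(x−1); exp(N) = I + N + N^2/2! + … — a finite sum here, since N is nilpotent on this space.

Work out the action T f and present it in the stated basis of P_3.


order-1 term: 12x
the series for exp(∇ D) f terminates at order 1
exp(∇ D) f = 2x^3 + 3x^2 + 14x + 3/2

g(x) = 2x^3 + 3x^2 + 14x + 3/2


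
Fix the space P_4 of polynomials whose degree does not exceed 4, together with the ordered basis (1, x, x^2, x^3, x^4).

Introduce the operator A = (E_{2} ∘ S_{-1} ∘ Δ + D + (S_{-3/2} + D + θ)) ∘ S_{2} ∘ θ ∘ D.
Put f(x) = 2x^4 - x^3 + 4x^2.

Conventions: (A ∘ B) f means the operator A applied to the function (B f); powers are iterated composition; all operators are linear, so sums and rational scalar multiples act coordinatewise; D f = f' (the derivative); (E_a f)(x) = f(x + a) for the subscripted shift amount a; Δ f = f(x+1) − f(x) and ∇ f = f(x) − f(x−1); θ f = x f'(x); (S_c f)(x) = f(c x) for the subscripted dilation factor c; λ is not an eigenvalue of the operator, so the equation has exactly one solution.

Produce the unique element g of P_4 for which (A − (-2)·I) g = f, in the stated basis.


g(x) = x^4 + (35/2)x^3 - (2645/2)x^2 - (4349/2)x + 8229

write g with unknown coordinates in the stated basis and equate coefficients in (A − (-2)·I) g = f
solving from the highest basis element down gives g = x^4 + (35/2)x^3 - (2645/2)x^2 - (4349/2)x + 8229
check: A g = -36x^3 + 2649x^2 + 4349x - 16458
so A g − (-2)·g = 2x^4 - x^3 + 4x^2 = f ✓


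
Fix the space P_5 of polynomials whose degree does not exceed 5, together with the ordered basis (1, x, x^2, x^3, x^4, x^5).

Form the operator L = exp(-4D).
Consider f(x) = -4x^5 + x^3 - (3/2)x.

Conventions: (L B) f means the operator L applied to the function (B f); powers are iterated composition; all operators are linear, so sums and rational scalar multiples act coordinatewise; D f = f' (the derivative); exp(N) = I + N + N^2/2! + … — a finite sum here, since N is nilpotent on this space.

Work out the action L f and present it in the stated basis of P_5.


order-1 term: 80x^4 - 12x^2 + 6
order-2 term: -640x^3 + 48x
order-3 term: 2560x^2 - 64
order-4 term: -5120x
order-5 term: 4096
the series for exp(-4D) f terminates at order 5
exp(-4D) f = -4x^5 + 80x^4 - 639x^3 + 2548x^2 - (10147/2)x + 4038

the image equals g(x) = -4x^5 + 80x^4 - 639x^3 + 2548x^2 - (10147/2)x + 4038


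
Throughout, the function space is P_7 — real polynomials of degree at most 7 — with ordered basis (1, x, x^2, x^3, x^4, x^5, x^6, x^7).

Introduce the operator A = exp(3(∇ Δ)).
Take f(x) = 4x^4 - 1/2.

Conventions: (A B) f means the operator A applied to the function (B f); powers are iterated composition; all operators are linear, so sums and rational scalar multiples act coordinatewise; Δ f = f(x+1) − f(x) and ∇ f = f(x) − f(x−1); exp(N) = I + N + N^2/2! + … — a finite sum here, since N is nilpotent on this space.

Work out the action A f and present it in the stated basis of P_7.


order-1 term: 144x^2 + 24
order-2 term: 432
the series for exp(3(∇ Δ)) f terminates at order 2
exp(3(∇ Δ)) f = 4x^4 + 144x^2 + 911/2

g(x) = 4x^4 + 144x^2 + 911/2


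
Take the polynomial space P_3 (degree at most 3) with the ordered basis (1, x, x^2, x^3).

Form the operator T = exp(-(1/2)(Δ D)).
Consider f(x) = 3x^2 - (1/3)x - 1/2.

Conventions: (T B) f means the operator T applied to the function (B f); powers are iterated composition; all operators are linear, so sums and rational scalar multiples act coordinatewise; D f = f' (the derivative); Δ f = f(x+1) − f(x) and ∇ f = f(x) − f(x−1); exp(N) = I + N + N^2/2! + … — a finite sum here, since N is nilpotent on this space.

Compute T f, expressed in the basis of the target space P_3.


g(x) = 3x^2 - (1/3)x - 7/2

order-1 term: -3
the series for exp(-(1/2)(Δ D)) f terminates at order 1
exp(-(1/2)(Δ D)) f = 3x^2 - (1/3)x - 7/2


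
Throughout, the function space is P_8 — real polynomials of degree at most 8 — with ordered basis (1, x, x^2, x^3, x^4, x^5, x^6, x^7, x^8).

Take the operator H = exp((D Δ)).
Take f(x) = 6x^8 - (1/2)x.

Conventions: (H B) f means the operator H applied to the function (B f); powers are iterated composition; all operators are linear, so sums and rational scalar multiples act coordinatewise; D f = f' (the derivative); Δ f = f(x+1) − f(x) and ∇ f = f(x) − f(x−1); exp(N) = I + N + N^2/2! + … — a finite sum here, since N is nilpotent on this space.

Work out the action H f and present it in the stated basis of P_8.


order-1 term: 336x^6 + 1008x^5 + 1680x^4 + 1680x^3 + 1008x^2 + 336x + 48
order-2 term: 5040x^4 + 20160x^3 + 35280x^2 + 30240x + 10416
order-3 term: 20160x^2 + 60480x + 50400
order-4 term: 10080
the series for exp((D Δ)) f terminates at order 4
exp((D Δ)) f = 6x^8 + 336x^6 + 1008x^5 + 6720x^4 + 21840x^3 + 56448x^2 + (182111/2)x + 70944

the result is g(x) = 6x^8 + 336x^6 + 1008x^5 + 6720x^4 + 21840x^3 + 56448x^2 + (182111/2)x + 70944


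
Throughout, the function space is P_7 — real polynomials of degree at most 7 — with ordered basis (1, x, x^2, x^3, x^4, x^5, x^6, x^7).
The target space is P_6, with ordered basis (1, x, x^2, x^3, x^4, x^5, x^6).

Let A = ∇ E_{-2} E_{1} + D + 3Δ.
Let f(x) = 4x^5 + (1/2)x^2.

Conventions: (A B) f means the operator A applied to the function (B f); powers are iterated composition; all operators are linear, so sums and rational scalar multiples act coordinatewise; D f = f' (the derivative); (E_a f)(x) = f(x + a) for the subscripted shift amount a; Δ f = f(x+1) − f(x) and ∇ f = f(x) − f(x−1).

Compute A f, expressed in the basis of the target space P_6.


E_{1} f = 4x^5 + 20x^4 + 40x^3 + (81/2)x^2 + 21x + 9/2
E_{-2} E_{1} f = 4x^5 - 20x^4 + 40x^3 - (79/2)x^2 + 19x - 7/2
∇ E_{-2} E_{1} f = 20x^4 - 120x^3 + 280x^2 - 299x + 245/2
D f = 20x^4 + x
Δ f = 20x^4 + 40x^3 + 40x^2 + 21x + 9/2
(3Δ) f = 60x^4 + 120x^3 + 120x^2 + 63x + 27/2
(∇ E_{-2} E_{1} + D + 3Δ) f = 100x^4 + 400x^2 - 235x + 136

the image equals g(x) = 100x^4 + 400x^2 - 235x + 136


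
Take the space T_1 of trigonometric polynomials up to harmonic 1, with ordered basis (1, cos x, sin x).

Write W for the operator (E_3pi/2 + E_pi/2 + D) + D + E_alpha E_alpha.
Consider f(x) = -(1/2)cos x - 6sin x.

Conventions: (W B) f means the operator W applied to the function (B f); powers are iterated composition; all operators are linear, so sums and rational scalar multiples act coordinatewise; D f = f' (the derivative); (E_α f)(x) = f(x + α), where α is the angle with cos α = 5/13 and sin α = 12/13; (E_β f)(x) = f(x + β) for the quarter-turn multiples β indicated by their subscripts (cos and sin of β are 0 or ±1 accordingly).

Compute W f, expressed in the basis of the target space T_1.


g(x) = -(5377/338)cos x + (943/169)sin x

E_3pi/2 f = 6cos x - (1/2)sin x
E_pi/2 f = -6cos x + (1/2)sin x
D f = -6cos x + (1/2)sin x
(E_3pi/2 + E_pi/2 + D) f = -6cos x + (1/2)sin x
D f = -6cos x + (1/2)sin x
E_alpha f = -(149/26)cos x - (24/13)sin x
E_alpha E_alpha f = -(1321/338)cos x + (774/169)sin x
((E_3pi/2 + E_pi/2 + D) + D + E_alpha E_alpha) f = -(5377/338)cos x + (943/169)sin x


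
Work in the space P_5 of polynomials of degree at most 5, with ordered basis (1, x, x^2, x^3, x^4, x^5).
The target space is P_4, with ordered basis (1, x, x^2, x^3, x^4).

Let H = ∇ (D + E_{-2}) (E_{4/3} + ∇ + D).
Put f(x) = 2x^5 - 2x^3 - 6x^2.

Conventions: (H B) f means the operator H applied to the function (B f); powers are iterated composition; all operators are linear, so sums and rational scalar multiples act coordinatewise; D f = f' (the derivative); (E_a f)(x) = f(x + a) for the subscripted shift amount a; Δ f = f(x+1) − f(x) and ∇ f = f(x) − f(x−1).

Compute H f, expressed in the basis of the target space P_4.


g(x) = 10x^4 + (220/3)x^3 - (718/3)x^2 + (40072/27)x - 125690/81

E_{4/3} f = 2x^5 + (40/3)x^4 + (302/9)x^3 + (902/27)x^2 + (400/81)x - 1696/243
∇ f = 10x^4 - 20x^3 + 14x^2 - 16x + 6
D f = 10x^4 - 6x^2 - 12x
(E_{4/3} + ∇ + D) f = 2x^5 + (100/3)x^4 + (122/9)x^3 + (1118/27)x^2 - (1868/81)x - 238/243
D (E_{4/3} + ∇ + D) f = 10x^4 + (400/3)x^3 + (122/3)x^2 + (2236/27)x - 1868/81
E_{-2} (E_{4/3} + ∇ + D) f = 2x^5 + (40/3)x^4 - (1558/9)x^3 + (16202/27)x^2 - (75548/81)x + 138914/243
(D + E_{-2}) (E_{4/3} + ∇ + D) f = 2x^5 + (70/3)x^4 - (358/9)x^3 + (17300/27)x^2 - (68840/81)x + 133310/243
∇ (D + E_{-2}) (E_{4/3} + ∇ + D) f = 10x^4 + (220/3)x^3 - (718/3)x^2 + (40072/27)x - 125690/81


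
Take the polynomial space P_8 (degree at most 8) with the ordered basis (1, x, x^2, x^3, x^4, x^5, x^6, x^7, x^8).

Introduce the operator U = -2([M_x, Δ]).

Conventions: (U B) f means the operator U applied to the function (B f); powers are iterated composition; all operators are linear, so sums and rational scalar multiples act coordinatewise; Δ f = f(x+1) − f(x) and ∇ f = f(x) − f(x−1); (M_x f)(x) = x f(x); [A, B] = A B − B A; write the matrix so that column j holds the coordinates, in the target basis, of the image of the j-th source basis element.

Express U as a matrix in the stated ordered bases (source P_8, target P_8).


image of 1: 2
image of x: 2x + 2
image of x^2: 2x^2 + 4x + 2
image of x^3: 2x^3 + 6x^2 + 6x + 2
image of x^4: 2x^4 + 8x^3 + 12x^2 + 8x + 2
image of x^5: 2x^5 + 10x^4 + 20x^3 + 20x^2 + 10x + 2
image of x^6: 2x^6 + 12x^5 + 30x^4 + 40x^3 + 30x^2 + 12x + 2
image of x^7: 2x^7 + 14x^6 + 42x^5 + 70x^4 + 70x^3 + 42x^2 + 14x + 2
image of x^8: 2x^8 + 16x^7 + 56x^6 + 112x^5 + 140x^4 + 112x^3 + 56x^2 + 16x + 2
each image's coordinates form column j of the matrix

the matrix is [[2, 2, 2, 2, 2, 2, 2, 2, 2]; [0, 2, 4, 6, 8, 10, 12, 14, 16]; [0, 0, 2, 6, 12, 20, 30, 42, 56]; [0, 0, 0, 2, 8, 20, 40, 70, 112]; [0, 0, 0, 0, 2, 10, 30, 70, 140]; [0, 0, 0, 0, 0, 2, 12, 42, 112]; [0, 0, 0, 0, 0, 0, 2, 14, 56]; [0, 0, 0, 0, 0, 0, 0, 2, 16]; [0, 0, 0, 0, 0, 0, 0, 0, 2]] (rows listed top to bottom)


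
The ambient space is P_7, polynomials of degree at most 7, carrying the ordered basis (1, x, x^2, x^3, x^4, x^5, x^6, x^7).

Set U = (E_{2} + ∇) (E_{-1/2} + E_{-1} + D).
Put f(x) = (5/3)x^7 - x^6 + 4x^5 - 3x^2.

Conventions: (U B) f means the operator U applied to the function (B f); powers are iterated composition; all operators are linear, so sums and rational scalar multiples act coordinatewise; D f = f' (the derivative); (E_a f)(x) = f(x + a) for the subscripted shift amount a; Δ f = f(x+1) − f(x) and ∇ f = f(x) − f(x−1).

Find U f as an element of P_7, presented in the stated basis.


E_{-1/2} f = (5/3)x^7 - (41/6)x^6 + (63/4)x^5 - (505/24)x^4 + (775/48)x^3 - (321/32)x^2 + (887/192)x - 347/384
E_{-1} f = (5/3)x^7 - (38/3)x^6 + 45x^5 - (280/3)x^4 + (355/3)x^3 - 93x^2 + (131/3)x - 29/3
D f = (35/3)x^6 - 6x^5 + 20x^4 - 6x
(E_{-1/2} + E_{-1} + D) f = (10/3)x^7 - (47/6)x^6 + (219/4)x^5 - (755/8)x^4 + (6455/48)x^3 - (3297/32)x^2 + (8119/192)x - 1353/128
E_{2} (E_{-1/2} + E_{-1} + D) f = (10/3)x^7 + (233/6)x^6 + (963/4)x^5 + (21995/24)x^4 + (34925/16)x^3 + (101723/32)x^2 + (497903/192)x + 347537/384
∇ (E_{-1/2} + E_{-1} + D) f = (70/3)x^6 - 117x^5 + (6095/12)x^4 - (3595/3)x^3 + (27275/16)x^2 - (15973/12)x + 84497/192
(E_{2} + ∇) (E_{-1/2} + E_{-1} + D) f = (10/3)x^7 + (373/6)x^6 + (495/4)x^5 + (11395/8)x^4 + (47255/48)x^3 + (156273/32)x^2 + (242335/192)x + 172177/128

the result is g(x) = (10/3)x^7 + (373/6)x^6 + (495/4)x^5 + (11395/8)x^4 + (47255/48)x^3 + (156273/32)x^2 + (242335/192)x + 172177/128


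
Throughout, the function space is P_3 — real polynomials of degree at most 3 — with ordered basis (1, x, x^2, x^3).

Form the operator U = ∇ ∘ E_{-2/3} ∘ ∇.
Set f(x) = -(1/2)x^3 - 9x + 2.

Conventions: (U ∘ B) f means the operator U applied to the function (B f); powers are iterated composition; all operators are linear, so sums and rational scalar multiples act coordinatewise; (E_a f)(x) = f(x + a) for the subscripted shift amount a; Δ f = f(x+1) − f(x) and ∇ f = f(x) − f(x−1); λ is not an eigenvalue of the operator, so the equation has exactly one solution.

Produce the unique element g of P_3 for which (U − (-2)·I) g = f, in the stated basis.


g(x) = -(1/4)x^3 - (15/4)x - 1/4

write g with unknown coordinates in the stated basis and equate coefficients in (U − (-2)·I) g = f
solving from the highest basis element down gives g = -(1/4)x^3 - (15/4)x - 1/4
check: U g = -(3/2)x + 5/2
so U g − (-2)·g = -(1/2)x^3 - 9x + 2 = f ✓


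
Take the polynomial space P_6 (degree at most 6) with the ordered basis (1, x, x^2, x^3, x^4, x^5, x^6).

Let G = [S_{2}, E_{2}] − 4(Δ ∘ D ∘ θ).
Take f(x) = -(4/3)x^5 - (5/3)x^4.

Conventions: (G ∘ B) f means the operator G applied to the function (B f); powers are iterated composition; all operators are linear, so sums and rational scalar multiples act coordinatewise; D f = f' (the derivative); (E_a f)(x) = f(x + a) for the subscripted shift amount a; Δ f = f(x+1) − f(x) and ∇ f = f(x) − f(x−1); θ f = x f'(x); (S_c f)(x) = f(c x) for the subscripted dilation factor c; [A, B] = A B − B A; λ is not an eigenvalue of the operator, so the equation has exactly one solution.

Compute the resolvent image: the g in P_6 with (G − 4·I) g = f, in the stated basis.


the image equals g(x) = (1/3)x^5 - (155/12)x^4 + (280/3)x^3 + (2260/3)x^2 - (9100/3)x - 15038/3

write g with unknown coordinates in the stated basis and equate coefficients in (G − 4·I) g = f
solving from the highest basis element down gives g = (1/3)x^5 - (155/12)x^4 + (280/3)x^3 + (2260/3)x^2 - (9100/3)x - 15038/3
check: G g = -(160/3)x^4 + (1120/3)x^3 + (9040/3)x^2 - (36400/3)x - 60152/3
so G g − 4·g = -(4/3)x^5 - (5/3)x^4 = f ✓


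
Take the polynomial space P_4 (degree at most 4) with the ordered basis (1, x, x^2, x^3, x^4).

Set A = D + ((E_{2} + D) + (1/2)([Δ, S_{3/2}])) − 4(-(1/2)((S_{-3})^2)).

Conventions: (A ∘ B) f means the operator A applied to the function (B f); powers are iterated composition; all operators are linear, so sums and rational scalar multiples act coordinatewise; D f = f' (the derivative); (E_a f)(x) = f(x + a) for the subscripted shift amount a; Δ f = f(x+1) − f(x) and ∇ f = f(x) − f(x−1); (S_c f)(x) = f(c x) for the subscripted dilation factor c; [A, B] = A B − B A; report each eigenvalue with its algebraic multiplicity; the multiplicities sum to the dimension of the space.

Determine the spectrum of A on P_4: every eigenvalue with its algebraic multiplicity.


image of 1: 3
image of x: 19x + 17/4
image of x^2: 163x^2 + (35/4)x + 37/8
image of x^3: 1459x^3 + (219/16)x^2 + (237/16)x + 147/16
image of x^4: 13123x^4 + (155/8)x^3 + (519/16)x^2 + (313/8)x + 577/32
the matrix is upper triangular; its diagonal is (3, 19, 163, 1459, 13123)
for a triangular matrix the eigenvalues are the diagonal entries, with algebraic multiplicity their repetition count

λ = 3 (multiplicity 1), λ = 19 (multiplicity 1), λ = 163 (multiplicity 1), λ = 1459 (multiplicity 1), λ = 13123 (multiplicity 1)


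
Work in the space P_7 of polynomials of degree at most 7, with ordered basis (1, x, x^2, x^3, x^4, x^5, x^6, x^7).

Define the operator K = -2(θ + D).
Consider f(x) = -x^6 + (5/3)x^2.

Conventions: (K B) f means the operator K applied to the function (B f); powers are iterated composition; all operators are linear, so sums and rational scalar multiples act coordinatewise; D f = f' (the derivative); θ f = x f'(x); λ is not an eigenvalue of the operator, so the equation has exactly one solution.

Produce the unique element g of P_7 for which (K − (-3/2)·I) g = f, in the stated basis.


the image equals g(x) = (2/21)x^6 - (16/119)x^5 + (320/1547)x^4 - (5120/13923)x^3 + (334/1547)x^2 - (2672/1547)x - 10688/4641

write g with unknown coordinates in the stated basis and equate coefficients in (K − (-3/2)·I) g = f
solving from the highest basis element down gives g = (2/21)x^6 - (16/119)x^5 + (320/1547)x^4 - (5120/13923)x^3 + (334/1547)x^2 - (2672/1547)x - 10688/4641
check: K g = -(8/7)x^6 + (24/119)x^5 - (480/1547)x^4 + (2560/4641)x^3 + (6232/4641)x^2 + (4008/1547)x + 5344/1547
so K g − (-3/2)·g = -x^6 + (5/3)x^2 = f ✓


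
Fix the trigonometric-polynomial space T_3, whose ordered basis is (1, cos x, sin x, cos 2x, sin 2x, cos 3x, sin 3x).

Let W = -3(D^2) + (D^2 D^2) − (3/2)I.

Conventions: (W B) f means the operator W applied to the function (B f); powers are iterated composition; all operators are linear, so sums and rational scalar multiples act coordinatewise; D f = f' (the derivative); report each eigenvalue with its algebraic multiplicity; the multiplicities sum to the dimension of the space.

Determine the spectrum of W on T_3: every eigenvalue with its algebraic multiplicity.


image of 1: -3/2
image of cos x: (5/2)cos x
image of sin x: (5/2)sin x
image of cos 2x: (53/2)cos 2x
image of sin 2x: (53/2)sin 2x
image of cos 3x: (213/2)cos 3x
image of sin 3x: (213/2)sin 3x
the matrix is diagonal; its diagonal is (-3/2, 5/2, 5/2, 53/2, 53/2, 213/2, 213/2)
for a triangular matrix the eigenvalues are the diagonal entries, with algebraic multiplicity their repetition count

λ = -3/2 (multiplicity 1), λ = 5/2 (multiplicity 2), λ = 53/2 (multiplicity 2), λ = 213/2 (multiplicity 2)


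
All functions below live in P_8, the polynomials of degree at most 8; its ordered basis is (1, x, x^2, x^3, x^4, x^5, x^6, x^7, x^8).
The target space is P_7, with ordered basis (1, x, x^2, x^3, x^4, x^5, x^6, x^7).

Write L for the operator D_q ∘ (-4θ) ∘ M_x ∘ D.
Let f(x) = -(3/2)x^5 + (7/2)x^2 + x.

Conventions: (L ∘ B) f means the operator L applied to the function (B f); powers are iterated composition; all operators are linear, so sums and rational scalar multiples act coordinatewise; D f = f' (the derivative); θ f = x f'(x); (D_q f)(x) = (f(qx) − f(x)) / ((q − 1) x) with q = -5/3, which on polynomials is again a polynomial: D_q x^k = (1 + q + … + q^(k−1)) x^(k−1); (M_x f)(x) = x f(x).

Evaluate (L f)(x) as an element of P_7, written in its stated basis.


D f = -(15/2)x^4 + 7x + 1
M_x D f = -(15/2)x^5 + 7x^2 + x
θ (M_x ∘ D) f = -(75/2)x^5 + 14x^2 + x
(-4θ) (M_x ∘ D) f = 150x^5 - 56x^2 - 4x
D_q (-4θ) (M_x ∘ D) f = (21050/27)x^4 + (112/3)x - 4

g(x) = (21050/27)x^4 + (112/3)x - 4


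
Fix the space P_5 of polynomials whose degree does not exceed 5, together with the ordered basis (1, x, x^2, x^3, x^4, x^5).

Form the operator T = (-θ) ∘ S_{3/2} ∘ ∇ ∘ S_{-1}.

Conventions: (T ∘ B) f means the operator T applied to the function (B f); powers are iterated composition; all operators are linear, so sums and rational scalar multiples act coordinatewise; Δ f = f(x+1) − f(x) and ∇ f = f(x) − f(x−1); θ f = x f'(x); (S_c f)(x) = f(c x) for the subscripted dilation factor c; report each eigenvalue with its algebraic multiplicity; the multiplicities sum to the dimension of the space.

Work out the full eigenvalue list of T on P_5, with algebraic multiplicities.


image of 1: 0
image of x: 0
image of x^2: -3x
image of x^3: (27/2)x^2 - (9/2)x
image of x^4: -(81/2)x^3 + 27x^2 - 6x
image of x^5: (405/4)x^4 - (405/4)x^3 + 45x^2 - (15/2)x
the matrix is upper triangular; its diagonal is (0, 0, 0, 0, 0, 0)
for a triangular matrix the eigenvalues are the diagonal entries, with algebraic multiplicity their repetition count

λ = 0 (multiplicity 6)


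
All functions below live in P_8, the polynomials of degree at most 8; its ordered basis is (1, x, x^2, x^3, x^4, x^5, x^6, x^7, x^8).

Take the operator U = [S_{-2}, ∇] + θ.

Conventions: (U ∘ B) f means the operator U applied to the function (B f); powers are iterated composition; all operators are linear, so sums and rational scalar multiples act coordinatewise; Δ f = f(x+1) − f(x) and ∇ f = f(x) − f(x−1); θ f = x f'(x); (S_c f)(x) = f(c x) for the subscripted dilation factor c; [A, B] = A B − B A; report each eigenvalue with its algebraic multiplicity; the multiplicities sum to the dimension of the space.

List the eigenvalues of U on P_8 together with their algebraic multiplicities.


λ = 0 (multiplicity 1), λ = 1 (multiplicity 1), λ = 2 (multiplicity 1), λ = 3 (multiplicity 1), λ = 4 (multiplicity 1), λ = 5 (multiplicity 1), λ = 6 (multiplicity 1), λ = 7 (multiplicity 1), λ = 8 (multiplicity 1)

image of 1: 0
image of x: x + 3
image of x^2: 2x^2 - 12x + 3
image of x^3: 3x^3 + 36x^2 - 18x + 9
image of x^4: 4x^4 - 96x^3 + 72x^2 - 72x + 15
image of x^5: 5x^5 + 240x^4 - 240x^3 + 360x^2 - 150x + 33
image of x^6: 6x^6 - 576x^5 + 720x^4 - 1440x^3 + 900x^2 - 396x + 63
image of x^7: 7x^7 + 1344x^6 - 2016x^5 + 5040x^4 - 4200x^3 + 2772x^2 - 882x + 129
image of x^8: 8x^8 - 3072x^7 + 5376x^6 - 16128x^5 + 16800x^4 - 14784x^3 + 7056x^2 - 2064x + 255
the matrix is upper triangular; its diagonal is (0, 1, 2, 3, 4, 5, 6, 7, 8)
for a triangular matrix the eigenvalues are the diagonal entries, with algebraic multiplicity their repetition count


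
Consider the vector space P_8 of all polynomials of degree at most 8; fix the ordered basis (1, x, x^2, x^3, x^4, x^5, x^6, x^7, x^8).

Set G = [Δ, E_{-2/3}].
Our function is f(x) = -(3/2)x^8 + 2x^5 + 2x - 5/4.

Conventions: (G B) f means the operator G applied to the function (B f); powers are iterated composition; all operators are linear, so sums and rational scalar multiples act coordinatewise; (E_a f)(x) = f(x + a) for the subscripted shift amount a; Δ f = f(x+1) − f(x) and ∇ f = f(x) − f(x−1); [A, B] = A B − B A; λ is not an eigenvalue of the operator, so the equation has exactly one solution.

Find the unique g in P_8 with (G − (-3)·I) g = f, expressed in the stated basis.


the result is g(x) = -(1/2)x^8 + (2/3)x^5 + (2/3)x - 5/12

write g with unknown coordinates in the stated basis and equate coefficients in (G − (-3)·I) g = f
solving from the highest basis element down gives g = -(1/2)x^8 + (2/3)x^5 + (2/3)x - 5/12
check: G g = 0
so G g − (-3)·g = -(3/2)x^8 + 2x^5 + 2x - 5/4 = f ✓


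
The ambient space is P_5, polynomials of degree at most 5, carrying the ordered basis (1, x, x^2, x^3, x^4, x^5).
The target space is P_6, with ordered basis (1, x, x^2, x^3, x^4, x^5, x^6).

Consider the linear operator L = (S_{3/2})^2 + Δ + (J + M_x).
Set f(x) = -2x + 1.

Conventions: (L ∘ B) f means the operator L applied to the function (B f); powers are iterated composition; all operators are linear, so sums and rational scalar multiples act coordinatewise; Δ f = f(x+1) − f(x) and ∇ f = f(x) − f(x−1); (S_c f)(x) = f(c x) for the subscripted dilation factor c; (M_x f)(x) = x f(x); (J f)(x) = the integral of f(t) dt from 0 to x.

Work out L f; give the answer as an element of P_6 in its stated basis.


S_{3/2} f = -3x + 1
S_{3/2} S_{3/2} f = -(9/2)x + 1
Δ f = -2
J f = -x^2 + x
M_x f = -2x^2 + x
(J + M_x) f = -3x^2 + 2x
((S_{3/2})^2 + Δ + (J + M_x)) f = -3x^2 - (5/2)x - 1

g(x) = -3x^2 - (5/2)x - 1


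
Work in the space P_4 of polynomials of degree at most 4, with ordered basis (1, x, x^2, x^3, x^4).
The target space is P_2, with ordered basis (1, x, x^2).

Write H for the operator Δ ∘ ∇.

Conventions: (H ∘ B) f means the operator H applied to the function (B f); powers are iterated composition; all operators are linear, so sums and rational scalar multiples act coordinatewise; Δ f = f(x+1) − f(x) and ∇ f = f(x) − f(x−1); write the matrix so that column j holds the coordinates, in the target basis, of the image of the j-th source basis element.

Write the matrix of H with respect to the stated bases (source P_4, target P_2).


the matrix is [[0, 0, 2, 0, 2]; [0, 0, 0, 6, 0]; [0, 0, 0, 0, 12]] (rows listed top to bottom)

image of 1: 0
image of x: 0
image of x^2: 2
image of x^3: 6x
image of x^4: 12x^2 + 2
each image's coordinates form column j of the matrix


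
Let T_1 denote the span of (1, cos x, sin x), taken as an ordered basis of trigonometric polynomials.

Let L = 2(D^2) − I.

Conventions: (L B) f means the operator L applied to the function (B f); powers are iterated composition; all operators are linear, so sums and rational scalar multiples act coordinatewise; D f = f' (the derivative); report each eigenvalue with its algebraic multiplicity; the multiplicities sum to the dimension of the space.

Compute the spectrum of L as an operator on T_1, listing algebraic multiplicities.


image of 1: -1
image of cos x: -3cos x
image of sin x: -3sin x
the matrix is diagonal; its diagonal is (-1, -3, -3)
for a triangular matrix the eigenvalues are the diagonal entries, with algebraic multiplicity their repetition count

λ = -3 (multiplicity 2), λ = -1 (multiplicity 1)


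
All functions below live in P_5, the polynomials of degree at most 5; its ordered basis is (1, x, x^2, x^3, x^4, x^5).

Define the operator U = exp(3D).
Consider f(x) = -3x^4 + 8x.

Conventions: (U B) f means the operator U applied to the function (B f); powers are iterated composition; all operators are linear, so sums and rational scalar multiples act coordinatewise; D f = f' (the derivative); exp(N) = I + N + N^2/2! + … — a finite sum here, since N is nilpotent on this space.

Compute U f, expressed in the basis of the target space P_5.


order-1 term: -36x^3 + 24
order-2 term: -162x^2
order-3 term: -324x
order-4 term: -243
the series for exp(3D) f terminates at order 4
exp(3D) f = -3x^4 - 36x^3 - 162x^2 - 316x - 219

the result is g(x) = -3x^4 - 36x^3 - 162x^2 - 316x - 219


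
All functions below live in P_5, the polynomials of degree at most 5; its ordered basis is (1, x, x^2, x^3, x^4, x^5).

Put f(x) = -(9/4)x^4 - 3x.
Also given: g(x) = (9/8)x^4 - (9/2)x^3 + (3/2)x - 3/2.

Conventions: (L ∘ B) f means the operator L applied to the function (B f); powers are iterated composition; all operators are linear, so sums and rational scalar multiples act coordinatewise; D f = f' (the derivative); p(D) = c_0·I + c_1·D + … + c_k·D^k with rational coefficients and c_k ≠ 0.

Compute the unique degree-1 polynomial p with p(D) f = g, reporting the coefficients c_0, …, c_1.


c_0 = -1/2, c_1 = 1/2

D^0 f = -(9/4)x^4 - 3x
D^1 f = -9x^3 - 3
matching coefficients of g against c_0 f + c_1 Df + … from the top degree down determines the c_i
solution: c_0 = -1/2, c_1 = 1/2
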